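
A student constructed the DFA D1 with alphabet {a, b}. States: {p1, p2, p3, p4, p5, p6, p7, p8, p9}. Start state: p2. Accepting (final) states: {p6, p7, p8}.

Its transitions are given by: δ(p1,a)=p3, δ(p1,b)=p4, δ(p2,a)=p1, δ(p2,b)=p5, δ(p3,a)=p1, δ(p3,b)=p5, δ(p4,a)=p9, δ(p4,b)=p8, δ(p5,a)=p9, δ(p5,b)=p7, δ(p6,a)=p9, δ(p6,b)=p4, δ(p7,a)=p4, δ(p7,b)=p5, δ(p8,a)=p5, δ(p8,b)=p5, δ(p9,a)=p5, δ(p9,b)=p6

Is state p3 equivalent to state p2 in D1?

Yes

Every state is reachable, so we keep all 9.
Initial partition by acceptance: {p6,p7,p8} | {p1,p2,p3,p4,p5,p9}.
Refine {p1,p2,p3,p4,p5,p9} on symbol b: members go to different blocks, giving {p1,p2,p3} and {p4,p5,p9}.
The partition is now stable with 3 blocks: {p6,p7,p8} | {p1,p2,p3} | {p4,p5,p9}.
p3 and p2 lie in the same block of the stable partition, so they are equivalent — no string distinguishes them.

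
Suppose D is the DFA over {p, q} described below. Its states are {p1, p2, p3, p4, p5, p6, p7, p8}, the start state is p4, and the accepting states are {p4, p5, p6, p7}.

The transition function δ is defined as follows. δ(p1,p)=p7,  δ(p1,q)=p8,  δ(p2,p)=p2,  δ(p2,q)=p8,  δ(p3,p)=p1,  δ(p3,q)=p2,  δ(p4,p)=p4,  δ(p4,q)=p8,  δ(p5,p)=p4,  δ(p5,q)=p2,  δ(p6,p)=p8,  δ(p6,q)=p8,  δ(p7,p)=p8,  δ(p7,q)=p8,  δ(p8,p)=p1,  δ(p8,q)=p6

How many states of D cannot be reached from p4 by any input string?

Starting at p4 and following transitions, the reachable set is {p1, p4, p6, p7, p8}. That leaves p2, p3, p5 unreachable — 3 in total.

3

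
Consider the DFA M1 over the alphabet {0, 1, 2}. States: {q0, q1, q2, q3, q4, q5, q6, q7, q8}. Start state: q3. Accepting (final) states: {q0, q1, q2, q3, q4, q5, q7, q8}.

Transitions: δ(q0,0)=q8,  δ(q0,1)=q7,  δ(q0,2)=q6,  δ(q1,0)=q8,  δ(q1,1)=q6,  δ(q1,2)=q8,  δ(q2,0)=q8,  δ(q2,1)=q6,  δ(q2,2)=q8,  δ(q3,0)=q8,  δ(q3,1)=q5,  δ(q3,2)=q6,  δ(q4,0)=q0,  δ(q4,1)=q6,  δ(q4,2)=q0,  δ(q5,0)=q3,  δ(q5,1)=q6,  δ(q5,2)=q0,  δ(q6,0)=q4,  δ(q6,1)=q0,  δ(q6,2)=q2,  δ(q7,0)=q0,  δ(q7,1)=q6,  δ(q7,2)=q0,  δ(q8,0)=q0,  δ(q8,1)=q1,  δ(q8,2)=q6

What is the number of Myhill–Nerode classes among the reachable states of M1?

Start with accepting vs non-accepting: {q0,q1,q2,q3,q4,q5,q7,q8} | {q6}.
On input 1, block {q0,q1,q2,q3,q4,q5,q7,q8} splits into {q1,q2,q4,q5,q7} and {q0,q3,q8}.
No further refinement is possible. Final partition (3 blocks): {q1,q2,q4,q5,q7} | {q6} | {q0,q3,q8}.

3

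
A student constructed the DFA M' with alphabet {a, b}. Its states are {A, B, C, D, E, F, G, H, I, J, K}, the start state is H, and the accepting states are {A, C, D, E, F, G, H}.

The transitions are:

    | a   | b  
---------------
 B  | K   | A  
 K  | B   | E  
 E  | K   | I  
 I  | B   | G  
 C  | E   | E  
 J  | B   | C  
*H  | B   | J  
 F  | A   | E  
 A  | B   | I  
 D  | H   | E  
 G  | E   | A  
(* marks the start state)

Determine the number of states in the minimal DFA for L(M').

Reachable states from the start: {A,B,C,E,G,H,I,J,K}. Unreachable: {D,F} — drop them.
Start with accepting vs non-accepting: {A,C,E,G,H} | {B,I,J,K}.
Split {A,C,E,G,H} by δ(·,a) → {A,E,H} and {C,G}.
Split {B,I,J,K} by δ(·,b) → {B,K} and {I,J}.
No further refinement is possible. Final partition (4 blocks): {A,E,H} | {B,K} | {C,G} | {I,J}.

4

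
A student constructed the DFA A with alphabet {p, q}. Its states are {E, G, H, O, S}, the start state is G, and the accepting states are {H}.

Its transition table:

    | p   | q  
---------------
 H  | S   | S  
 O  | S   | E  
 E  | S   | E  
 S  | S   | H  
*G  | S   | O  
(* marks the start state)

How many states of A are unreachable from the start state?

0

Exploring from G, all states are eventually visited, so none are unreachable.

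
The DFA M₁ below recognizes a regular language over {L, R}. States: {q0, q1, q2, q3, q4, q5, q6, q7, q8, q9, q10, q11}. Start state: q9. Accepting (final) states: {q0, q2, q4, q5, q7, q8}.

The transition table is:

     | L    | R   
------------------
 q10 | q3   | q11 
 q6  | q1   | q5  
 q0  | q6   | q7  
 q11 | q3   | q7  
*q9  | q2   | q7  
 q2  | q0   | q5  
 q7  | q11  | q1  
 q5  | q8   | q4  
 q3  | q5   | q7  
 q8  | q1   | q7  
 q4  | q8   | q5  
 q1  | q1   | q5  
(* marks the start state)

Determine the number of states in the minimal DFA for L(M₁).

6

Reachable states from the start: {q0,q1,q2,q3,q4,q5,q6,q7,q8,q9,q11}. Unreachable: {q10} — drop them.
Start with accepting vs non-accepting: {q0,q2,q4,q5,q7,q8} | {q1,q3,q6,q9,q11}.
Refine {q0,q2,q4,q5,q7,q8} on symbol L: members go to different blocks, giving {q0,q7,q8} and {q2,q4,q5}.
Refine {q0,q7,q8} on symbol R: members go to different blocks, giving {q0,q8} and {q7}.
Refine {q1,q3,q6,q9,q11} on symbol L: members go to different blocks, giving {q1,q6,q11} and {q3,q9}.
On input L, block {q1,q6,q11} splits into {q1,q6} and {q11}.
Stable partition: {q0,q8} | {q1,q6} | {q2,q4,q5} | {q7} | {q3,q9} | {q11} — 6 equivalence classes.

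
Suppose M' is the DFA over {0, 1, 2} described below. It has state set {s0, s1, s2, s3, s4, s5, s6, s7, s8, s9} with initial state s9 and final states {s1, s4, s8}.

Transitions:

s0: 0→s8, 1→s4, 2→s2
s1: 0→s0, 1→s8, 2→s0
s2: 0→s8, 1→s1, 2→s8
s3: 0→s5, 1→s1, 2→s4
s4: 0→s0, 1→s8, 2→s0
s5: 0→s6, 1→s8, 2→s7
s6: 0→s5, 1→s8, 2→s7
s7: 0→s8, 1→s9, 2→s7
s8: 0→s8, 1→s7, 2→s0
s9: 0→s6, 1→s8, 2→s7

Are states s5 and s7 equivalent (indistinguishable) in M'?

No

States {s3} cannot be reached from the start state, so discard them.
Initial partition by acceptance: {s1,s4,s8} | {s0,s2,s5,s6,s7,s9}.
On input 0, block {s1,s4,s8} splits into {s1,s4} and {s8}.
On input 0, block {s0,s2,s5,s6,s7,s9} splits into {s0,s2,s7} and {s5,s6,s9}.
On input 1, block {s0,s2,s7} splits into {s0,s2} and {s7}.
Split {s0,s2} by δ(·,2) → {s0} and {s2}.
The partition is now stable with 6 blocks: {s1,s4} | {s0} | {s8} | {s5,s6,s9} | {s7} | {s2}.
s5 and s7 end up in different blocks, so they are distinguishable. For instance, the string '0' is accepted from only s7.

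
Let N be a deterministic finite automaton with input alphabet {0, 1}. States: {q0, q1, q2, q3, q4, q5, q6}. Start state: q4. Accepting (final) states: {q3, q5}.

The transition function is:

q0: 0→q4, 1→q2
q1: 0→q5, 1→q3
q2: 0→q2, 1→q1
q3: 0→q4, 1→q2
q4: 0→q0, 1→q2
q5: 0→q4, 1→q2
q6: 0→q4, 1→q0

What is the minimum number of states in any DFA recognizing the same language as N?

States {q6} cannot be reached from the start state, so discard them.
Initial partition by acceptance: {q3,q5} | {q0,q1,q2,q4}.
On input 0, block {q0,q1,q2,q4} splits into {q0,q2,q4} and {q1}.
On input 1, block {q0,q2,q4} splits into {q0,q4} and {q2}.
No further refinement is possible. Final partition (4 blocks): {q3,q5} | {q0,q4} | {q1} | {q2}.

4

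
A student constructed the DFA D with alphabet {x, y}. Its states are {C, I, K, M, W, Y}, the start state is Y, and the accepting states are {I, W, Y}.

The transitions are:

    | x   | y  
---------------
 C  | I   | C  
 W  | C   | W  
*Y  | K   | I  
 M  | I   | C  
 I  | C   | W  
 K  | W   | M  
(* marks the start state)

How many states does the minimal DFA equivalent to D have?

Start with accepting vs non-accepting: {I,W,Y} | {C,K,M}.
The partition is now stable with 2 blocks: {I,W,Y} | {C,K,M}.

2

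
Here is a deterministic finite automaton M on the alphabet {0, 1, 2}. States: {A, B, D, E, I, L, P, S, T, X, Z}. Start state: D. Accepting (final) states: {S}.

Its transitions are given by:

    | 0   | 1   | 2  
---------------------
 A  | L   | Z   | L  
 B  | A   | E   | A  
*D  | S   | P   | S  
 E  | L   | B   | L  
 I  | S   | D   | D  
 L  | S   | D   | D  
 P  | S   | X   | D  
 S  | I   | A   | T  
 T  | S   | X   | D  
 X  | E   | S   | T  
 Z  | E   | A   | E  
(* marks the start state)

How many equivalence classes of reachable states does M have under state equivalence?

P0 = {S} | {A,B,D,E,I,L,P,T,X,Z}.
On input 0, block {A,B,D,E,I,L,P,T,X,Z} splits into {D,I,L,P,T} and {A,B,E,X,Z}.
On input 1, block {D,I,L,P,T} splits into {D,I,L} and {P,T}.
Split {D,I,L} by δ(·,1) → {I,L} and {D}.
On input 0, block {A,B,E,X,Z} splits into {B,X,Z} and {A,E}.
Split {B,X,Z} by δ(·,1) → {B,Z} and {X}.
Stable partition: {S} | {I,L} | {B,Z} | {P,T} | {D} | {A,E} | {X} — 7 equivalence classes.

7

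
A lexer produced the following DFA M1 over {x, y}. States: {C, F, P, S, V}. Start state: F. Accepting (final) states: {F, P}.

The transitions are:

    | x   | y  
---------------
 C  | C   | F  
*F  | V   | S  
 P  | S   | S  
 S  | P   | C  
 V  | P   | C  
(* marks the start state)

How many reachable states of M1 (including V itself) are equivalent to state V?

Initial partition by acceptance: {F,P} | {C,S,V}.
On input x, block {C,S,V} splits into {S,V} and {C}.
Stable partition: {F,P} | {S,V} | {C} — 3 equivalence classes.
State V belongs to the block {S,V}, which has 2 states.

2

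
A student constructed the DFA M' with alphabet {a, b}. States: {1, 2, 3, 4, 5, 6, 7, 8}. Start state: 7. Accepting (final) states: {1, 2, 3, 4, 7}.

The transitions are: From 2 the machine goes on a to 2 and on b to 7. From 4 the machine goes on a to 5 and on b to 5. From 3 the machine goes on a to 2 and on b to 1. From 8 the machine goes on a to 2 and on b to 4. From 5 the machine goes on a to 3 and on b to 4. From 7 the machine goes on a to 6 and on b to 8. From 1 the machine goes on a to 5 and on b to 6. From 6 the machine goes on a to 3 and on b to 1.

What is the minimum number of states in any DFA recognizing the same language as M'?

Every state is reachable, so we keep all 8.
Initial partition by acceptance: {1,2,3,4,7} | {5,6,8}.
Refine {1,2,3,4,7} on symbol a: members go to different blocks, giving {1,4,7} and {2,3}.
No further refinement is possible. Final partition (3 blocks): {1,4,7} | {5,6,8} | {2,3}.

3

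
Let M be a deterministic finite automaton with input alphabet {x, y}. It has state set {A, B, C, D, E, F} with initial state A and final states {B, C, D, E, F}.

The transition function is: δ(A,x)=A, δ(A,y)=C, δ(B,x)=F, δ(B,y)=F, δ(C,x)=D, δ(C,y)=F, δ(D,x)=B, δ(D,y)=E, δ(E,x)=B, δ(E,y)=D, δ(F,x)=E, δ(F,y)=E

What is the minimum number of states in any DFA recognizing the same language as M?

Every state is reachable, so we keep all 6.
Initial partition by acceptance: {B,C,D,E,F} | {A}.
The partition is now stable with 2 blocks: {B,C,D,E,F} | {A}.

2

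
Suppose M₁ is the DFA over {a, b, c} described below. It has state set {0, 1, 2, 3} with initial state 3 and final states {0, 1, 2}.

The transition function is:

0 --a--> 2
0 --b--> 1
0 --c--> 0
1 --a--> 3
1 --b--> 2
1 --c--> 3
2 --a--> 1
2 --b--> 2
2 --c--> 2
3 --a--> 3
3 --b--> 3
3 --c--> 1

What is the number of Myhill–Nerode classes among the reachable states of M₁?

3

States {0} cannot be reached from the start state, so discard them.
P0 = {1,2} | {3}.
Split {1,2} by δ(·,a) → {1} and {2}.
No further refinement is possible. Final partition (3 blocks): {1} | {3} | {2}.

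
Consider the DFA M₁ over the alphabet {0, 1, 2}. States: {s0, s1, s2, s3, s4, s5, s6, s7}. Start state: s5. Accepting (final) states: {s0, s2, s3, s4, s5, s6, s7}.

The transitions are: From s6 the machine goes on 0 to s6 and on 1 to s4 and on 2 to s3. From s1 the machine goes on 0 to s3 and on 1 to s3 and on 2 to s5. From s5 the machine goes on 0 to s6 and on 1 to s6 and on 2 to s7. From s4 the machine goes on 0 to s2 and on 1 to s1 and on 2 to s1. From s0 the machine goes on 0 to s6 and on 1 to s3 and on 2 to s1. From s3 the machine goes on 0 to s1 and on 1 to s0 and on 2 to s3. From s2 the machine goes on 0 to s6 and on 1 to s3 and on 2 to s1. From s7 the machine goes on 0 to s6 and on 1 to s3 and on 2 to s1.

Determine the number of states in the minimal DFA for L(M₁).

All states are reachable from the start state.
Initial partition by acceptance: {s0,s2,s3,s4,s5,s6,s7} | {s1}.
Split {s0,s2,s3,s4,s5,s6,s7} by δ(·,0) → {s0,s2,s4,s5,s6,s7} and {s3}.
Split {s0,s2,s4,s5,s6,s7} by δ(·,1) → {s0,s2,s7} and {s5,s6} and {s4}.
Split {s5,s6} by δ(·,1) → {s5} and {s6}.
No further refinement is possible. Final partition (6 blocks): {s0,s2,s7} | {s1} | {s3} | {s5} | {s4} | {s6}.

6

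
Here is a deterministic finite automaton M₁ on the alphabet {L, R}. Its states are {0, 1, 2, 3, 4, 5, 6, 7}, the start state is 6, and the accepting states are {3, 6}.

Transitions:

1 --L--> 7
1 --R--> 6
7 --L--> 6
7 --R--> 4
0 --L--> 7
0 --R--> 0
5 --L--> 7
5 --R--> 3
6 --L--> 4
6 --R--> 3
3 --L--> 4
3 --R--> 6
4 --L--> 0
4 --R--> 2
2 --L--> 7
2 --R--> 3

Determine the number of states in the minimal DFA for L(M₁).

States {1,5} cannot be reached from the start state, so discard them.
Initial partition by acceptance: {3,6} | {0,2,4,7}.
Split {0,2,4,7} by δ(·,L) → {0,2,4} and {7}.
Refine {0,2,4} on symbol L: members go to different blocks, giving {0,2} and {4}.
On input R, block {0,2} splits into {0} and {2}.
Stable partition: {3,6} | {0} | {7} | {4} | {2} — 5 equivalence classes.

5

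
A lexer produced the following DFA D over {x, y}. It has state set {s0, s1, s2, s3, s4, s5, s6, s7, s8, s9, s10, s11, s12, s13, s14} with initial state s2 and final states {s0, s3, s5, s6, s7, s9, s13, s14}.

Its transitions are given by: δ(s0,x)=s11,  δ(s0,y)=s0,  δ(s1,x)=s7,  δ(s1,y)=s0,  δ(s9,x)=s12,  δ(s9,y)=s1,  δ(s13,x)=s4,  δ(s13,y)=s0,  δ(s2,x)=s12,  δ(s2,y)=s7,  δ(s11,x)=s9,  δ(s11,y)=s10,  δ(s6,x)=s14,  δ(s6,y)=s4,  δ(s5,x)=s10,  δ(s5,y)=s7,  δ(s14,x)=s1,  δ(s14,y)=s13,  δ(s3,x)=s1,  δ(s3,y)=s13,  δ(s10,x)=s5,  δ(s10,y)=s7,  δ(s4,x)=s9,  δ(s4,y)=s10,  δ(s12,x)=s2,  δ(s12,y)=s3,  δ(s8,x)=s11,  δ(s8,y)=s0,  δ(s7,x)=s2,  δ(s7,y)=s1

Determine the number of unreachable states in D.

Starting at s2 and following transitions, the reachable set is {s0, s1, s2, s3, s4, s5, s7, s9, s10, s11, s12, s13}. That leaves s6, s8, s14 unreachable — 3 in total.

3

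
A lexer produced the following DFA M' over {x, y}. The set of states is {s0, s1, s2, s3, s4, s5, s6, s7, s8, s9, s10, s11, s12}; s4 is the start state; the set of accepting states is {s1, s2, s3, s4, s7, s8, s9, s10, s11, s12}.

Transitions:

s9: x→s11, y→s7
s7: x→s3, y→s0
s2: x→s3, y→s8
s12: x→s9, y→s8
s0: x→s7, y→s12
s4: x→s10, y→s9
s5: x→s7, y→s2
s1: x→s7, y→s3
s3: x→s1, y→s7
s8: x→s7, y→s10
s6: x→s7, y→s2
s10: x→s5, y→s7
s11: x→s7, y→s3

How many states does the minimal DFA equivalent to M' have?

8

First remove the unreachable states {s6}; 12 states remain.
Initial partition by acceptance: {s1,s2,s3,s4,s7,s8,s9,s10,s11,s12} | {s0,s5}.
Split {s1,s2,s3,s4,s7,s8,s9,s10,s11,s12} by δ(·,x) → {s1,s2,s3,s4,s7,s8,s9,s11,s12} and {s10}.
On input x, block {s1,s2,s3,s4,s7,s8,s9,s11,s12} splits into {s1,s2,s3,s7,s8,s9,s11,s12} and {s4}.
On input y, block {s1,s2,s3,s7,s8,s9,s11,s12} splits into {s1,s2,s3,s9,s11,s12} and {s7} and {s8}.
Split {s1,s2,s3,s9,s11,s12} by δ(·,x) → {s2,s3,s9,s12} and {s1,s11}.
On input x, block {s2,s3,s9,s12} splits into {s2,s12} and {s3,s9}.
The partition is now stable with 8 blocks: {s2,s12} | {s0,s5} | {s10} | {s4} | {s7} | {s8} | {s1,s11} | {s3,s9}.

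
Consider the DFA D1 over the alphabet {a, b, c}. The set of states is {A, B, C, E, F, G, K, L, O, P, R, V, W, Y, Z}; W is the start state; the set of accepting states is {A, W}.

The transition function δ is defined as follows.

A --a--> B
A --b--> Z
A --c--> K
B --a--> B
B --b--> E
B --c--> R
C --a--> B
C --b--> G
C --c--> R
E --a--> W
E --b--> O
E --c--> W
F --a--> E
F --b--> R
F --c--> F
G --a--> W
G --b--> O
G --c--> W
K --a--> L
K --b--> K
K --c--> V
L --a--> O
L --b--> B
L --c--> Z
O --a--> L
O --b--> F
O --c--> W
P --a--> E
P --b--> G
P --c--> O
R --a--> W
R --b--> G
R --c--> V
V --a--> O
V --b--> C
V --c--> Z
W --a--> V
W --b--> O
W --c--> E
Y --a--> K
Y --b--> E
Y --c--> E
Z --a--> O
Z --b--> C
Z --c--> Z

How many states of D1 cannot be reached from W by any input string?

4

No path from W leads to A, K, P, Y; the other 11 states are all reachable.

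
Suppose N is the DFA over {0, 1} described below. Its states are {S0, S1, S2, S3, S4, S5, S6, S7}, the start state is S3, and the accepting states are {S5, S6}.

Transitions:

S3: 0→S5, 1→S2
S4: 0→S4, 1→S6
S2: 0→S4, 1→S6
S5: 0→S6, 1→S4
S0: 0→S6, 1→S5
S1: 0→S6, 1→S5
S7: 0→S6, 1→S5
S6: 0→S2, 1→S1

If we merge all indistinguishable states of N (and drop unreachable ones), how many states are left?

5

First remove the unreachable states {S0,S7}; 6 states remain.
Initial partition by acceptance: {S5,S6} | {S1,S2,S3,S4}.
Split {S5,S6} by δ(·,0) → {S5} and {S6}.
On input 0, block {S1,S2,S3,S4} splits into {S2,S4} and {S1} and {S3}.
The partition is now stable with 5 blocks: {S5} | {S2,S4} | {S6} | {S1} | {S3}.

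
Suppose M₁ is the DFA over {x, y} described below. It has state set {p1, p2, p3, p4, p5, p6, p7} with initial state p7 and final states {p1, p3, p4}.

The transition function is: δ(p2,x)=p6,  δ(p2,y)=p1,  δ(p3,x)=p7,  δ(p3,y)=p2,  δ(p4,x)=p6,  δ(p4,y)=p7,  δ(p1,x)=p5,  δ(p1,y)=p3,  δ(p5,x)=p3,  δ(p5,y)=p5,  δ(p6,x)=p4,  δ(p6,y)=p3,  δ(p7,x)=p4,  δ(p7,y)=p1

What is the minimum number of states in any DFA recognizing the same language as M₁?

All states are reachable from the start state.
P0 = {p1,p3,p4} | {p2,p5,p6,p7}.
On input y, block {p1,p3,p4} splits into {p3,p4} and {p1}.
On input x, block {p2,p5,p6,p7} splits into {p5,p6,p7} and {p2}.
Refine {p3,p4} on symbol y: members go to different blocks, giving {p3} and {p4}.
Split {p5,p6,p7} by δ(·,x) → {p6,p7} and {p5}.
Split {p6,p7} by δ(·,y) → {p6} and {p7}.
No further refinement is possible. Final partition (7 blocks): {p3} | {p6} | {p1} | {p2} | {p4} | {p5} | {p7}.

7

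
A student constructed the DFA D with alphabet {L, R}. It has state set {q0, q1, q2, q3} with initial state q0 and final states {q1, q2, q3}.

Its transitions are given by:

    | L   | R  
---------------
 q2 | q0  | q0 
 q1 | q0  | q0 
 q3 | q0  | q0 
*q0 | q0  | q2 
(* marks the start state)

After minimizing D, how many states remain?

Reachable states from the start: {q0,q2}. Unreachable: {q1,q3} — drop them.
Initial partition by acceptance: {q2} | {q0}.
No further refinement is possible. Final partition (2 blocks): {q2} | {q0}.

2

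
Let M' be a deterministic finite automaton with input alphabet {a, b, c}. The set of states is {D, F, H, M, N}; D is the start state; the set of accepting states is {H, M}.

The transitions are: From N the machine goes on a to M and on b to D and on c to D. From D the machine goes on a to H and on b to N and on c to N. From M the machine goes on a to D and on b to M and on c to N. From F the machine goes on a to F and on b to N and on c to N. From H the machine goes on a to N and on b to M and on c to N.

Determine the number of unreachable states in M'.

1

BFS from D reaches {D, H, M, N}; the 1 state(s) F are never visited.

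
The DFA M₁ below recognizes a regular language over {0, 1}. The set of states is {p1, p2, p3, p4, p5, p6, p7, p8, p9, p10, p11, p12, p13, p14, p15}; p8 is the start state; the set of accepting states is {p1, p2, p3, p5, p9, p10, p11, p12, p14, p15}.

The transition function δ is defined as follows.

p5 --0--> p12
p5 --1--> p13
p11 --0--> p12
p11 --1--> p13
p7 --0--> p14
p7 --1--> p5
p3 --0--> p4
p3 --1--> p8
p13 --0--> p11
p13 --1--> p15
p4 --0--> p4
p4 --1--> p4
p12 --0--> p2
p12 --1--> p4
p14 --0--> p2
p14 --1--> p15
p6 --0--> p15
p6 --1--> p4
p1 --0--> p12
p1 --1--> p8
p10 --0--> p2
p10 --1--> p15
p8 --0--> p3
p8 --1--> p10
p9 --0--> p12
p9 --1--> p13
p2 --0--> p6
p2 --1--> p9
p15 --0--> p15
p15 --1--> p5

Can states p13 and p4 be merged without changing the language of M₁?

No

Reachable states from the start: {p2,p3,p4,p5,p6,p8,p9,p10,p11,p12,p13,p15}. Unreachable: {p1,p7,p14} — drop them.
Initial partition by acceptance: {p2,p3,p5,p9,p10,p11,p12,p15} | {p4,p6,p8,p13}.
Split {p2,p3,p5,p9,p10,p11,p12,p15} by δ(·,0) → {p5,p9,p10,p11,p12,p15} and {p2,p3}.
Split {p5,p9,p10,p11,p12,p15} by δ(·,0) → {p5,p9,p11,p15} and {p10,p12}.
On input 0, block {p5,p9,p11,p15} splits into {p5,p9,p11} and {p15}.
Refine {p4,p6,p8,p13} on symbol 0: members go to different blocks, giving {p4} and {p6} and {p8} and {p13}.
Split {p2,p3} by δ(·,0) → {p2} and {p3}.
Refine {p10,p12} on symbol 1: members go to different blocks, giving {p10} and {p12}.
The partition is now stable with 10 blocks: {p5,p9,p11} | {p4} | {p2} | {p10} | {p15} | {p6} | {p8} | {p13} | {p3} | {p12}.
p13 and p4 end up in different blocks, so they are distinguishable. For instance, the string '0' is accepted from only p13.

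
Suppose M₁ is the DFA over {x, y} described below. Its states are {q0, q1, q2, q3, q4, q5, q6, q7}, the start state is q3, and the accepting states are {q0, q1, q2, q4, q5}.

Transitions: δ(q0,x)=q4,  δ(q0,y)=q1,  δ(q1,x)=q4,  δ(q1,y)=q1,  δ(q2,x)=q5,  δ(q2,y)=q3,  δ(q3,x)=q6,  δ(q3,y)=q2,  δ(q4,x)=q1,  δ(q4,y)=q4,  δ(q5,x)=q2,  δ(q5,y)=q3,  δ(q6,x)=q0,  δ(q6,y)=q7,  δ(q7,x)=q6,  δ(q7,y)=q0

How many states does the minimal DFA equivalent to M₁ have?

Every state is reachable, so we keep all 8.
Start with accepting vs non-accepting: {q0,q1,q2,q4,q5} | {q3,q6,q7}.
On input y, block {q0,q1,q2,q4,q5} splits into {q0,q1,q4} and {q2,q5}.
Refine {q3,q6,q7} on symbol x: members go to different blocks, giving {q3,q7} and {q6}.
On input y, block {q3,q7} splits into {q3} and {q7}.
The partition is now stable with 5 blocks: {q0,q1,q4} | {q3} | {q2,q5} | {q6} | {q7}.

5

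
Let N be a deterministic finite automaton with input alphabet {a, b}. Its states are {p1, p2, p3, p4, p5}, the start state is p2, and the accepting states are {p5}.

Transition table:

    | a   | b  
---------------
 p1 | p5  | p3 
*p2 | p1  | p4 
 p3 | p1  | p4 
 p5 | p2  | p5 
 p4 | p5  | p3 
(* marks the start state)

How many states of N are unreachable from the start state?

Every one of the 5 states is reachable from p2.

0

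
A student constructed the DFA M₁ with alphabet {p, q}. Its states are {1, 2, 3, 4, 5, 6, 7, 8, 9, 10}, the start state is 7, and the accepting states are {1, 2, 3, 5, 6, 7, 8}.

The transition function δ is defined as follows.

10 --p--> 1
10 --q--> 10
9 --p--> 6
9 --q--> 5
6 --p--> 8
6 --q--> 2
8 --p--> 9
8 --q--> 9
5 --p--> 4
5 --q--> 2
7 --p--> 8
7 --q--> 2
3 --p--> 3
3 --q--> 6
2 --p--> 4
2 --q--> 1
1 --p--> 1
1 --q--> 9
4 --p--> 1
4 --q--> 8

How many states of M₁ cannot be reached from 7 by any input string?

Starting at 7 and following transitions, the reachable set is {1, 2, 4, 5, 6, 7, 8, 9}. That leaves 3, 10 unreachable — 2 in total.

2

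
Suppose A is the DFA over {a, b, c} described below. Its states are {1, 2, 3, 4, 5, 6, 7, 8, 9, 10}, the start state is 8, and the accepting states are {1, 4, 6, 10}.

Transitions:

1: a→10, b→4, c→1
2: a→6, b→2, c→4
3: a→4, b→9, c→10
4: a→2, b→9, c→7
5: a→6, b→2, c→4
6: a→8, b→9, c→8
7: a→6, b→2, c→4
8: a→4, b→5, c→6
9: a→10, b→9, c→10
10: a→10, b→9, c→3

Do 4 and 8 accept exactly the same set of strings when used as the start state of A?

Reachable states from the start: {2,3,4,5,6,7,8,9,10}. Unreachable: {1} — drop them.
Initial partition by acceptance: {4,6,10} | {2,3,5,7,8,9}.
Refine {4,6,10} on symbol a: members go to different blocks, giving {4,6} and {10}.
Split {2,3,5,7,8,9} by δ(·,a) → {2,3,5,7,8} and {9}.
Refine {2,3,5,7,8} on symbol b: members go to different blocks, giving {2,5,7,8} and {3}.
Stable partition: {4,6} | {2,5,7,8} | {10} | {9} | {3} — 5 equivalence classes.
4 and 8 end up in different blocks, so they are distinguishable. For instance, the string 'ε' is accepted from only 4.

No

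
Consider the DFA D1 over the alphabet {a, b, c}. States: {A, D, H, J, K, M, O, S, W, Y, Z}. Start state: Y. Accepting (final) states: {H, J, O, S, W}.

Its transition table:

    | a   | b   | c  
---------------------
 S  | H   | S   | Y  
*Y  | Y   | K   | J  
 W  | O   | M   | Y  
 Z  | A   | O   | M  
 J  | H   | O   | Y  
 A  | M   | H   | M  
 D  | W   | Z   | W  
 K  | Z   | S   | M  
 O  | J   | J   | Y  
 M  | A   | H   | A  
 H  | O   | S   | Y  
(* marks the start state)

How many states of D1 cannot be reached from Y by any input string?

No path from Y leads to D, W; the other 9 states are all reachable.

2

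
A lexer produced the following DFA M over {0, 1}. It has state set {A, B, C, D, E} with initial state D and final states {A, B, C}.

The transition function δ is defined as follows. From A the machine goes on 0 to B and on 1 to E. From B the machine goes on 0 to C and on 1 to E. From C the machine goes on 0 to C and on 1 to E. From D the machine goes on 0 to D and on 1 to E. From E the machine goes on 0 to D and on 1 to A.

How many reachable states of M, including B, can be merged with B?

Every state is reachable, so we keep all 5.
Initial partition by acceptance: {A,B,C} | {D,E}.
Refine {D,E} on symbol 1: members go to different blocks, giving {D} and {E}.
The partition is now stable with 3 blocks: {A,B,C} | {D} | {E}.
The equivalence class containing B is {A,B,C}, of size 3.

3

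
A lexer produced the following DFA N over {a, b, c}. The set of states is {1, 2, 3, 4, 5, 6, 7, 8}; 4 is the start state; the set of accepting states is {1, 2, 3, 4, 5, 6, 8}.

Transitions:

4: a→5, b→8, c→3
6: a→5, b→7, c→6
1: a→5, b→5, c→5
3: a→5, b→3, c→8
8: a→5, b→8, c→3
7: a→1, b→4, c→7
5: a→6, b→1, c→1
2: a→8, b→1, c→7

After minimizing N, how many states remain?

First remove the unreachable states {2}; 7 states remain.
Initial partition by acceptance: {1,3,4,5,6,8} | {7}.
Refine {1,3,4,5,6,8} on symbol b: members go to different blocks, giving {1,3,4,5,8} and {6}.
Split {1,3,4,5,8} by δ(·,a) → {1,3,4,8} and {5}.
Refine {1,3,4,8} on symbol b: members go to different blocks, giving {3,4,8} and {1}.
Stable partition: {3,4,8} | {7} | {6} | {5} | {1} — 5 equivalence classes.

5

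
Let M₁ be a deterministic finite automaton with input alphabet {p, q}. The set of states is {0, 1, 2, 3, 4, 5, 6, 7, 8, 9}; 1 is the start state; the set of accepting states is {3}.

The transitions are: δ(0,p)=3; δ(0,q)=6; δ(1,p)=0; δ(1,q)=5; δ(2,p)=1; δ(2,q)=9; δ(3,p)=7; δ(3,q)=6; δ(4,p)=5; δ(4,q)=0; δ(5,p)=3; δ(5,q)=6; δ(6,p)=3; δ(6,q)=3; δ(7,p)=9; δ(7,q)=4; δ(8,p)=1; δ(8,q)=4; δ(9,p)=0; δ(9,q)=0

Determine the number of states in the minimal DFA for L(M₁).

5

States {2,8} cannot be reached from the start state, so discard them.
P0 = {3} | {0,1,4,5,6,7,9}.
Split {0,1,4,5,6,7,9} by δ(·,p) → {1,4,7,9} and {0,5,6}.
Split {1,4,7,9} by δ(·,p) → {1,4,9} and {7}.
Split {0,5,6} by δ(·,q) → {0,5} and {6}.
No further refinement is possible. Final partition (5 blocks): {3} | {1,4,9} | {0,5} | {7} | {6}.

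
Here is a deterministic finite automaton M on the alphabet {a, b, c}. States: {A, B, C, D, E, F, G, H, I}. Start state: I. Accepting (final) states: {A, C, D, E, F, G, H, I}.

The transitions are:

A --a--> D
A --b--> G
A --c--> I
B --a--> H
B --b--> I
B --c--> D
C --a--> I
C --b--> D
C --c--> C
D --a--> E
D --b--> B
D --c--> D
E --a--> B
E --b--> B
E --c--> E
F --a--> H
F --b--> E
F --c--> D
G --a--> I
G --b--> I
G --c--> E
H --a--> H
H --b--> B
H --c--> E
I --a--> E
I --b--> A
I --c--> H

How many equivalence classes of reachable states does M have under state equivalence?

First remove the unreachable states {C,F}; 7 states remain.
P0 = {A,D,E,G,H,I} | {B}.
Refine {A,D,E,G,H,I} on symbol a: members go to different blocks, giving {A,D,G,H,I} and {E}.
On input a, block {A,D,G,H,I} splits into {A,G,H} and {D,I}.
Refine {A,G,H} on symbol a: members go to different blocks, giving {A,G} and {H}.
Refine {A,G} on symbol b: members go to different blocks, giving {A} and {G}.
Split {D,I} by δ(·,b) → {D} and {I}.
No further refinement is possible. Final partition (7 blocks): {A} | {B} | {E} | {D} | {H} | {G} | {I}.

7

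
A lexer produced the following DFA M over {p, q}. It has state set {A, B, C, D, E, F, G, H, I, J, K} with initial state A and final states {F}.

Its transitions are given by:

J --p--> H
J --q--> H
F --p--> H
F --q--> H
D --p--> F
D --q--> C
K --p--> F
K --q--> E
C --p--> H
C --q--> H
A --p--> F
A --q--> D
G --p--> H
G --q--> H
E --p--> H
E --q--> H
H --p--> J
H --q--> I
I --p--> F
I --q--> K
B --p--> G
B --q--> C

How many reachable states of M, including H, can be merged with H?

1

First remove the unreachable states {B,G}; 9 states remain.
P0 = {F} | {A,C,D,E,H,I,J,K}.
Split {A,C,D,E,H,I,J,K} by δ(·,p) → {A,D,I,K} and {C,E,H,J}.
Split {A,D,I,K} by δ(·,q) → {A,I} and {D,K}.
On input q, block {C,E,H,J} splits into {C,E,J} and {H}.
No further refinement is possible. Final partition (5 blocks): {F} | {A,I} | {C,E,J} | {D,K} | {H}.
State H belongs to the block {H}, which has 1 states.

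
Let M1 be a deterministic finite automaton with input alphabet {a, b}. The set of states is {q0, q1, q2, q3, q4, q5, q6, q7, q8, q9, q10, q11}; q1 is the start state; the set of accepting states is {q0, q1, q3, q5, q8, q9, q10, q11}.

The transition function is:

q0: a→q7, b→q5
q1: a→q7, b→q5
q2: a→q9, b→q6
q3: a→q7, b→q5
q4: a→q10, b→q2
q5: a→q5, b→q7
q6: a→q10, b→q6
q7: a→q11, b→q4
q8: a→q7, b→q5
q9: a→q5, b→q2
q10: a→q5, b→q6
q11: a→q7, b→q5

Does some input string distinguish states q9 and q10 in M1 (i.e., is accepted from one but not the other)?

No

First remove the unreachable states {q0,q3,q8}; 9 states remain.
Initial partition by acceptance: {q1,q5,q9,q10,q11} | {q2,q4,q6,q7}.
On input a, block {q1,q5,q9,q10,q11} splits into {q5,q9,q10} and {q1,q11}.
Refine {q2,q4,q6,q7} on symbol a: members go to different blocks, giving {q2,q4,q6} and {q7}.
Split {q5,q9,q10} by δ(·,b) → {q9,q10} and {q5}.
The partition is now stable with 5 blocks: {q9,q10} | {q2,q4,q6} | {q1,q11} | {q7} | {q5}.
q9 and q10 lie in the same block of the stable partition, so they are equivalent — no string distinguishes them.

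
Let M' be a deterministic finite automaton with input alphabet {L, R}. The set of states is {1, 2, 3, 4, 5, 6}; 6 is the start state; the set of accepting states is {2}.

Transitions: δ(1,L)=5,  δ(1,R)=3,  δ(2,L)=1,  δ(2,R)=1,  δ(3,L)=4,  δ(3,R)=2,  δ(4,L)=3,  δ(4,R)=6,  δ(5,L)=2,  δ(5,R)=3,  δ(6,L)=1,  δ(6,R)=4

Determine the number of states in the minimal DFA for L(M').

6

Every state is reachable, so we keep all 6.
P0 = {2} | {1,3,4,5,6}.
Split {1,3,4,5,6} by δ(·,L) → {1,3,4,6} and {5}.
On input L, block {1,3,4,6} splits into {3,4,6} and {1}.
Split {3,4,6} by δ(·,L) → {3,4} and {6}.
On input R, block {3,4} splits into {3} and {4}.
The partition is now stable with 6 blocks: {2} | {3} | {5} | {1} | {6} | {4}.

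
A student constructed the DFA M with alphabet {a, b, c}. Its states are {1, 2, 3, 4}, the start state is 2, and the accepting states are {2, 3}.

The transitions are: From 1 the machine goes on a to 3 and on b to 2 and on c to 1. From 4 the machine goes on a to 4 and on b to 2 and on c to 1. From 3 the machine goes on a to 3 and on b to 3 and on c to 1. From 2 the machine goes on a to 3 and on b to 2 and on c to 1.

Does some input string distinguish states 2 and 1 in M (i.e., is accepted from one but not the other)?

Yes

Reachable states from the start: {1,2,3}. Unreachable: {4} — drop them.
Initial partition by acceptance: {2,3} | {1}.
The partition is now stable with 2 blocks: {2,3} | {1}.
2 and 1 end up in different blocks, so they are distinguishable. For instance, the string 'ε' is accepted from only 2.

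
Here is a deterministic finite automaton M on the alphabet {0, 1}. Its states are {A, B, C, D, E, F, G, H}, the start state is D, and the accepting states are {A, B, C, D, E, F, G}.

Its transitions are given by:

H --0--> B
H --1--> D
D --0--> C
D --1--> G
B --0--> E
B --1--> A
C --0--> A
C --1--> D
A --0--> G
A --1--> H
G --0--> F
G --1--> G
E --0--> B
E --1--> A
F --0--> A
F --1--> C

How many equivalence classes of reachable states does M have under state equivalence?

7

Initial partition by acceptance: {A,B,C,D,E,F,G} | {H}.
Refine {A,B,C,D,E,F,G} on symbol 1: members go to different blocks, giving {B,C,D,E,F,G} and {A}.
On input 0, block {B,C,D,E,F,G} splits into {B,D,E,G} and {C,F}.
Refine {B,D,E,G} on symbol 0: members go to different blocks, giving {B,E} and {D,G}.
Split {C,F} by δ(·,1) → {C} and {F}.
Refine {D,G} on symbol 0: members go to different blocks, giving {D} and {G}.
Stable partition: {B,E} | {H} | {A} | {C} | {D} | {F} | {G} — 7 equivalence classes.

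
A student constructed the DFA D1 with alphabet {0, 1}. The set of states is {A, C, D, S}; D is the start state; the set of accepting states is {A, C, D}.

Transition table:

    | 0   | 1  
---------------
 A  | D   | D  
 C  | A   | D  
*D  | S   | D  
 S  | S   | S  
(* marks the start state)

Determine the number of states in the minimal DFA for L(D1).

2

States {A,C} cannot be reached from the start state, so discard them.
P0 = {D} | {S}.
Stable partition: {D} | {S} — 2 equivalence classes.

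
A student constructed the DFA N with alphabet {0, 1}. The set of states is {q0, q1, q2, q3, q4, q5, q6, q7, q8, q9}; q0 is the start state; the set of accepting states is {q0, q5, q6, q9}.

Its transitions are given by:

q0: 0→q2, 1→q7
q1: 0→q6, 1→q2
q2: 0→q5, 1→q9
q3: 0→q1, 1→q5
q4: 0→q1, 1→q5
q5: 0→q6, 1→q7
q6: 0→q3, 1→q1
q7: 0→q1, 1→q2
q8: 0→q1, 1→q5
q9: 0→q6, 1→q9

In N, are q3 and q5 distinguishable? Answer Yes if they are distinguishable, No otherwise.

Reachable states from the start: {q0,q1,q2,q3,q5,q6,q7,q9}. Unreachable: {q4,q8} — drop them.
Start with accepting vs non-accepting: {q0,q5,q6,q9} | {q1,q2,q3,q7}.
Split {q0,q5,q6,q9} by δ(·,0) → {q0,q6} and {q5,q9}.
Refine {q1,q2,q3,q7} on symbol 0: members go to different blocks, giving {q3,q7} and {q1} and {q2}.
Refine {q0,q6} on symbol 0: members go to different blocks, giving {q0} and {q6}.
On input 1, block {q3,q7} splits into {q3} and {q7}.
Refine {q5,q9} on symbol 1: members go to different blocks, giving {q5} and {q9}.
The partition is now stable with 8 blocks: {q0} | {q3} | {q5} | {q1} | {q2} | {q6} | {q7} | {q9}.
q3 and q5 end up in different blocks, so they are distinguishable. For instance, the string 'ε' is accepted from only q5.

Yes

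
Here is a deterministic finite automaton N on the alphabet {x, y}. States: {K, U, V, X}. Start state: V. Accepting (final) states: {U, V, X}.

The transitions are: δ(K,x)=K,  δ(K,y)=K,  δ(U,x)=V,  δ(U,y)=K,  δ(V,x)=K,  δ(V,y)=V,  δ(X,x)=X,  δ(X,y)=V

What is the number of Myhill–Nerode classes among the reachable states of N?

2

First remove the unreachable states {U,X}; 2 states remain.
Initial partition by acceptance: {V} | {K}.
Stable partition: {V} | {K} — 2 equivalence classes.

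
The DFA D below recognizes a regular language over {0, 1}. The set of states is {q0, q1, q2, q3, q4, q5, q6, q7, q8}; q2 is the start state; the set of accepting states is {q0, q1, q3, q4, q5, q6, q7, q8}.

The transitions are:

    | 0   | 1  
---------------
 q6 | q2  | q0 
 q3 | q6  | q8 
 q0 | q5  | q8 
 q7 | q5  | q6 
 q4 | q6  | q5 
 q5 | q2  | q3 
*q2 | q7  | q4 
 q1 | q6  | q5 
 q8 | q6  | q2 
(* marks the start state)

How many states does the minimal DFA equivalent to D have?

5

Reachable states from the start: {q0,q2,q3,q4,q5,q6,q7,q8}. Unreachable: {q1} — drop them.
Start with accepting vs non-accepting: {q0,q3,q4,q5,q6,q7,q8} | {q2}.
Refine {q0,q3,q4,q5,q6,q7,q8} on symbol 0: members go to different blocks, giving {q0,q3,q4,q7,q8} and {q5,q6}.
On input 1, block {q0,q3,q4,q7,q8} splits into {q0,q3} and {q4,q7} and {q8}.
No further refinement is possible. Final partition (5 blocks): {q0,q3} | {q2} | {q5,q6} | {q4,q7} | {q8}.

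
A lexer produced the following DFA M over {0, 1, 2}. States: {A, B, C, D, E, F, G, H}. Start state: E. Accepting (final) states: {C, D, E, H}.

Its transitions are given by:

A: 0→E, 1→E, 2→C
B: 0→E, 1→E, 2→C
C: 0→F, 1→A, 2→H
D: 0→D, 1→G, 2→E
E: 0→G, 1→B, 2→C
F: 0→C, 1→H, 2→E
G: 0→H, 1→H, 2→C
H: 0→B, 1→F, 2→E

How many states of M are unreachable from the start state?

Starting at E and following transitions, the reachable set is {A, B, C, E, F, G, H}. That leaves D unreachable — 1 in total.

1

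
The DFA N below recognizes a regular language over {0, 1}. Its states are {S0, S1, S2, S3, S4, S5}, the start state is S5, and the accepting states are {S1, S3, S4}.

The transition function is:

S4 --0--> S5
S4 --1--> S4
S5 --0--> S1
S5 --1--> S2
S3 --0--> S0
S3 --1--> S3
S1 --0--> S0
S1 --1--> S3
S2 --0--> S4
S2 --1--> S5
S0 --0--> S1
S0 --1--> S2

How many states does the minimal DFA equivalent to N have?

All states are reachable from the start state.
P0 = {S1,S3,S4} | {S0,S2,S5}.
No further refinement is possible. Final partition (2 blocks): {S1,S3,S4} | {S0,S2,S5}.

2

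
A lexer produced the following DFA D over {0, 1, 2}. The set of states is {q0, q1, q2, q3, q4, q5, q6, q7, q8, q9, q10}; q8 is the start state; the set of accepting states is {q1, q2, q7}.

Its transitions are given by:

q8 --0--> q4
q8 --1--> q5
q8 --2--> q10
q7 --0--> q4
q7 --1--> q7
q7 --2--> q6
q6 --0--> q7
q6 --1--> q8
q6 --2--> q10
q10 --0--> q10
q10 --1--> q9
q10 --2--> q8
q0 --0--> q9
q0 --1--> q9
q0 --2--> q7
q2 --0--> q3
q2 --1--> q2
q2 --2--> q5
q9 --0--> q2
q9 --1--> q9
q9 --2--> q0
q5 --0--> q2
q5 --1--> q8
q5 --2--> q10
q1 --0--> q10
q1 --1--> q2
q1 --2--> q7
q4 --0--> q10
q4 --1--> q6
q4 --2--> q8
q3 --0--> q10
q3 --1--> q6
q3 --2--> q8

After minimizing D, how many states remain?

States {q1} cannot be reached from the start state, so discard them.
Initial partition by acceptance: {q2,q7} | {q0,q3,q4,q5,q6,q8,q9,q10}.
Refine {q0,q3,q4,q5,q6,q8,q9,q10} on symbol 0: members go to different blocks, giving {q0,q3,q4,q8,q10} and {q5,q6,q9}.
On input 0, block {q0,q3,q4,q8,q10} splits into {q3,q4,q8,q10} and {q0}.
On input 1, block {q5,q6,q9} splits into {q5,q6} and {q9}.
Split {q3,q4,q8,q10} by δ(·,1) → {q3,q4,q8} and {q10}.
Split {q3,q4,q8} by δ(·,0) → {q3,q4} and {q8}.
No further refinement is possible. Final partition (7 blocks): {q2,q7} | {q3,q4} | {q5,q6} | {q0} | {q9} | {q10} | {q8}.

7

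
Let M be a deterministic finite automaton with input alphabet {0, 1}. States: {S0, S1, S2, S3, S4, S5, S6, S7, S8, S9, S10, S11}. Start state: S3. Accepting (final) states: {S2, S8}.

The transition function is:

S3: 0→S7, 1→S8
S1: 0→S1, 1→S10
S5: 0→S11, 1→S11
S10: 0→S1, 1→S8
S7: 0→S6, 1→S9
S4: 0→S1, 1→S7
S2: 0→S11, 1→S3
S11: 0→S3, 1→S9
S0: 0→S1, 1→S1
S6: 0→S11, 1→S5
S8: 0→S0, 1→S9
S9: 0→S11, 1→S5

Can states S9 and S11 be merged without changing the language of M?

No

States {S2,S4} cannot be reached from the start state, so discard them.
Start with accepting vs non-accepting: {S8} | {S0,S1,S3,S5,S6,S7,S9,S10,S11}.
On input 1, block {S0,S1,S3,S5,S6,S7,S9,S10,S11} splits into {S0,S1,S5,S6,S7,S9,S11} and {S3,S10}.
Split {S0,S1,S5,S6,S7,S9,S11} by δ(·,0) → {S0,S1,S5,S6,S7,S9} and {S11}.
Split {S0,S1,S5,S6,S7,S9} by δ(·,0) → {S0,S1,S7} and {S5,S6,S9}.
On input 0, block {S0,S1,S7} splits into {S0,S1} and {S7}.
Split {S0,S1} by δ(·,1) → {S0} and {S1}.
Split {S3,S10} by δ(·,0) → {S3} and {S10}.
Refine {S5,S6,S9} on symbol 1: members go to different blocks, giving {S6,S9} and {S5}.
Stable partition: {S8} | {S0} | {S3} | {S11} | {S6,S9} | {S7} | {S1} | {S10} | {S5} — 9 equivalence classes.
S9 and S11 end up in different blocks, so they are distinguishable. For instance, the string '01' is accepted from only S11.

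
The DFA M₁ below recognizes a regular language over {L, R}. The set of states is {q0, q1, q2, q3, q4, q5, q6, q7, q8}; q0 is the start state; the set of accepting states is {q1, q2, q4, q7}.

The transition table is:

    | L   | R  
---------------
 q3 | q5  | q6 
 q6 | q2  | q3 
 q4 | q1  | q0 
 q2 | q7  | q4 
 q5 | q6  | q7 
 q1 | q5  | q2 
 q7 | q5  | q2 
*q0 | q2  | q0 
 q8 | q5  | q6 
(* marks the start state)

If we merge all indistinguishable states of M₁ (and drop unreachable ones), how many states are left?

7

Reachable states from the start: {q0,q1,q2,q3,q4,q5,q6,q7}. Unreachable: {q8} — drop them.
Start with accepting vs non-accepting: {q1,q2,q4,q7} | {q0,q3,q5,q6}.
Split {q1,q2,q4,q7} by δ(·,L) → {q1,q7} and {q2,q4}.
On input L, block {q0,q3,q5,q6} splits into {q0,q6} and {q3,q5}.
On input R, block {q0,q6} splits into {q0} and {q6}.
On input R, block {q2,q4} splits into {q2} and {q4}.
On input L, block {q3,q5} splits into {q3} and {q5}.
The partition is now stable with 7 blocks: {q1,q7} | {q0} | {q2} | {q3} | {q6} | {q4} | {q5}.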